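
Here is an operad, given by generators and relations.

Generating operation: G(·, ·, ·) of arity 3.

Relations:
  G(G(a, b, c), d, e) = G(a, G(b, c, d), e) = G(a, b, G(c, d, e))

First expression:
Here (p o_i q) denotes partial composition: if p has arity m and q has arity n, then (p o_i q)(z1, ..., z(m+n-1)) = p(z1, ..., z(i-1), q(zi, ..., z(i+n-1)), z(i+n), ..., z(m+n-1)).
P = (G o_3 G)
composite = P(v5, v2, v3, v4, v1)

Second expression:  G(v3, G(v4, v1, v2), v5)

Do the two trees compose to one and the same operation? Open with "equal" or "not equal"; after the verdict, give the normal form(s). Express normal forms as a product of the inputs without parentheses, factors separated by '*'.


not equal: they reduce to v5 * v2 * v3 * v4 * v1 and v3 * v4 * v1 * v2 * v5


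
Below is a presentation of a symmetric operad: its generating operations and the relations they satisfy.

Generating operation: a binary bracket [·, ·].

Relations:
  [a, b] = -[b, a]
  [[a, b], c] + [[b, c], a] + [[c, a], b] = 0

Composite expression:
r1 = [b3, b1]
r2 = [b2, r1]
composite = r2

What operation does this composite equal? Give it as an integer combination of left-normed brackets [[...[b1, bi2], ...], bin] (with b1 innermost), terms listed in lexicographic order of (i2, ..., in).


Left-normed coefficients sit on the b1-initial expansion words.
Composite bracket: [b2, [b3, b1]]
Expanding via [a, b] = ab - ba: 4 signed words (2^2 = 4).
Keep just the words that open with b1:
  sign of b1b3b2 is +1, so it contributes +[[b1, b3], b2]

[[b1, b3], b2]


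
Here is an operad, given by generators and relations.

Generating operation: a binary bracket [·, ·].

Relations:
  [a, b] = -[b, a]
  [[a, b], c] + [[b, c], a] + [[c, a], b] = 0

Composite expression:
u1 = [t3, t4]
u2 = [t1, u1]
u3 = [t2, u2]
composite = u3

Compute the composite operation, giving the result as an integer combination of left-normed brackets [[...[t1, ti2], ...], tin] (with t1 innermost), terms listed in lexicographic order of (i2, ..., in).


Antisymmetry and Jacobi reduce to t1-anchored left-normed brackets.
Composite bracket: [t2, [t1, [t3, t4]]]
Each bracket splits as ab - ba, giving 8 signed words (2^3 = 8).
Only words starting with t1 matter:
  word t1t3t4t2 has sign -1, contributing -[[[t1, t3], t4], t2]
  word t1t4t3t2 has sign +1, contributing +[[[t1, t4], t3], t2]

-[[[t1, t3], t4], t2] + [[[t1, t4], t3], t2]


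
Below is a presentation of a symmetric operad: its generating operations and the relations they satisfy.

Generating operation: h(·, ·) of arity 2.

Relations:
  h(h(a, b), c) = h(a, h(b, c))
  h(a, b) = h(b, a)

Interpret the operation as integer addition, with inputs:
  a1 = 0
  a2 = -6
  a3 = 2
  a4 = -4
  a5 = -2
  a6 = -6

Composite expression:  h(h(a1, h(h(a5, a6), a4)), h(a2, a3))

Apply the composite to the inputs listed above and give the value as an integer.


-16

h(a5, a6) = -8
h(h(a5, a6), a4) = -12
h(a1, h(h(a5, a6), a4)) = -12
h(a2, a3) = -4
h(h(a1, h(h(a5, a6), a4)), h(a2, a3)) = -16


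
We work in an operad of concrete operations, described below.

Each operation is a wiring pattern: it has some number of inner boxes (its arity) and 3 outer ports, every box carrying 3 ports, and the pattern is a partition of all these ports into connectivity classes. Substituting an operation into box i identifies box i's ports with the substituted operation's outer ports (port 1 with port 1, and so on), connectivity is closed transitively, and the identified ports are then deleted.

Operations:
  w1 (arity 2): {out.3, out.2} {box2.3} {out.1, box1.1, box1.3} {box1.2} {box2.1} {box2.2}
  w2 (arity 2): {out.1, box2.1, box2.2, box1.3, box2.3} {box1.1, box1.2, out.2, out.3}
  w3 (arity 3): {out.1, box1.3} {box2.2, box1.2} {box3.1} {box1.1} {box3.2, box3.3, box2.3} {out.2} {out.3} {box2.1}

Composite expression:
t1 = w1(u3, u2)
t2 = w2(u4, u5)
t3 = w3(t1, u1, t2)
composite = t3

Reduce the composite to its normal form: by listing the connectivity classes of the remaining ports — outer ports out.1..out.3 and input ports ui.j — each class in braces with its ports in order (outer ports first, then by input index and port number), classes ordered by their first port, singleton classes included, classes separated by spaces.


{out.1, u1.2} {out.2} {out.3} {u1.1} {u1.3, u4.1, u4.2} {u2.1} {u2.2} {u2.3} {u3.1, u3.3} {u3.2} {u4.3, u5.1, u5.2, u5.3}

Connectivity passes through glued w3-boundaries; trace each wire chain.
composing w1 on (u3, u2), with out.j its own outer ports: {out.1, u3.1, u3.3} {out.2, out.3} {u2.1} {u2.2} {u2.3} {u3.2}
composing w2 on (u4, u5), with out.j its own outer ports: {out.1, u4.3, u5.1, u5.2, u5.3} {out.2, out.3, u4.1, u4.2}
composing w3 on (u3, u2, u1, u4, u5), with out.j its own outer ports: {out.1, u1.2} {out.2} {out.3} {u1.1} {u1.3, u4.1, u4.2} {u2.1} {u2.2} {u2.3} {u3.1, u3.3} {u3.2} {u4.3, u5.1, u5.2, u5.3}


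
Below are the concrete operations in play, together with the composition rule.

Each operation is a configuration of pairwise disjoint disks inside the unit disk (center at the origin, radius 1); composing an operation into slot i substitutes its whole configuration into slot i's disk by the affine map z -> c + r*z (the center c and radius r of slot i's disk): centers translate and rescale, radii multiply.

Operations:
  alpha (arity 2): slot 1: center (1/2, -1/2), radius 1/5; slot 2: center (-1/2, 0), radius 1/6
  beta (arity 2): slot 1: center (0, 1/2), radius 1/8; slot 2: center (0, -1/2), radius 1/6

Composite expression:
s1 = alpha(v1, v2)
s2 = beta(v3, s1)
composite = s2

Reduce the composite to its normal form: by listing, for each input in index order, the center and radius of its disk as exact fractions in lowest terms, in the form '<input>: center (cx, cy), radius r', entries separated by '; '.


Follow each v-input down from beta: c' goes to c + r*c', radius to r*r'.
input v3: applying the 1 nested substitution gives center (0, 1/2), radius 1/8
input v1: applying the 2 nested substitutions gives center (1/12, -7/12), radius 1/30
input v2: applying the 2 nested substitutions gives center (-1/12, -1/2), radius 1/36

v1: center (1/12, -7/12), radius 1/30; v2: center (-1/12, -1/2), radius 1/36; v3: center (0, 1/2), radius 1/8


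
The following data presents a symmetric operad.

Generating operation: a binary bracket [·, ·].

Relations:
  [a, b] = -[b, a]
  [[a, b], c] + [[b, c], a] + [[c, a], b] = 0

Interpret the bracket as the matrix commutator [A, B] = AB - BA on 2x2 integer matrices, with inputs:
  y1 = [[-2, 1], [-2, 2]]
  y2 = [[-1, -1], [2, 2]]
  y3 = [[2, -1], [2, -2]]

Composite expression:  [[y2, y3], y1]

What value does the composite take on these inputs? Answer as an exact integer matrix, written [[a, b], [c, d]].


[[-28, 28], [-56, 28]]


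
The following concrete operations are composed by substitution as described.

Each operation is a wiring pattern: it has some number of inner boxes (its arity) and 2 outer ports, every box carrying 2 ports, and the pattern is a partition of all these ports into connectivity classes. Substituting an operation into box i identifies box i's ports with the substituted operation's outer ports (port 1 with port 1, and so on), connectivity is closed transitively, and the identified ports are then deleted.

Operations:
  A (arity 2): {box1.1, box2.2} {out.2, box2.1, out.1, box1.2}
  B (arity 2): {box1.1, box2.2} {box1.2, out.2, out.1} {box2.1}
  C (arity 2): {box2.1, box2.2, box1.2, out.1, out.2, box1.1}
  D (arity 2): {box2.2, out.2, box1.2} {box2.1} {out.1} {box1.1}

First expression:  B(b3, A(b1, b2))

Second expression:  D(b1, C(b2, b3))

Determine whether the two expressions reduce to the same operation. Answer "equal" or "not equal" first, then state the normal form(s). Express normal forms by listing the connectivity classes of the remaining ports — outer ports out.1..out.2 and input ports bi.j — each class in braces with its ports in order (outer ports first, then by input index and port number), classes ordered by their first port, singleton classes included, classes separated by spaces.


not equal; first: {out.1, out.2, b3.2} {b1.1, b2.2} {b1.2, b2.1, b3.1}; second: {out.1} {out.2, b1.2, b2.1, b2.2, b3.1, b3.2} {b1.1}

Reducing the first expression gives {out.1, out.2, b3.2} {b1.1, b2.2} {b1.2, b2.1, b3.1}
Reducing the second expression gives {out.1} {out.2, b1.2, b2.1, b2.2, b3.1, b3.2} {b1.1}
No match — not equal.


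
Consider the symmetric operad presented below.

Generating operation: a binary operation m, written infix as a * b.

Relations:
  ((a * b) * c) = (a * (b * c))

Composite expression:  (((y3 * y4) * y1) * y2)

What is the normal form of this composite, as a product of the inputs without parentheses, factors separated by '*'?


y3 * y4 * y1 * y2


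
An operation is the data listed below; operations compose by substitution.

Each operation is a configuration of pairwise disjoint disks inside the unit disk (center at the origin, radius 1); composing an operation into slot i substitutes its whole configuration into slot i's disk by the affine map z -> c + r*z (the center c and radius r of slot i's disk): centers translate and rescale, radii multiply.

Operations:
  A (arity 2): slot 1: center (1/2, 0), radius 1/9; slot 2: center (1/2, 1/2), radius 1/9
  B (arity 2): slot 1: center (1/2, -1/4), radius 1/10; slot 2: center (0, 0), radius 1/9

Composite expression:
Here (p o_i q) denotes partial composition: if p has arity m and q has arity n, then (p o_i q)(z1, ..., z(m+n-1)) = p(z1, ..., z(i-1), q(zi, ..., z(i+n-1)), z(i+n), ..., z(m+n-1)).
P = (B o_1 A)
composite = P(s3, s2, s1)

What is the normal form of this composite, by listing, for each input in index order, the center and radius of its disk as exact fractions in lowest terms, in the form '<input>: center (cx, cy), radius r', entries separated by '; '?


s1: center (0, 0), radius 1/9; s2: center (11/20, -1/5), radius 1/90; s3: center (11/20, -1/4), radius 1/90

Follow each s-input down from B: c' goes to c + r*c', radius to r*r'.
s3: after 2 affine steps, its disk has center (11/20, -1/4), radius 1/90
s2: after 2 affine steps, its disk has center (11/20, -1/5), radius 1/90
s1: after 1 affine step, its disk has center (0, 0), radius 1/9


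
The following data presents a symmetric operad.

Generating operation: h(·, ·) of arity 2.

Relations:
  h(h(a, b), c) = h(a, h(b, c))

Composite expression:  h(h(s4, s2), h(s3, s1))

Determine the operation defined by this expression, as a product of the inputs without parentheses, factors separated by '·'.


s4 · s2 · s3 · s1

Under associativity of h, the answer is the s's in reading order.
h(s4, s2) spells out as s4 · s2
h(s3, s1) spells out as s3 · s1
h(h(s4, s2), h(s3, s1)) spells out as s4 · s2 · s3 · s1


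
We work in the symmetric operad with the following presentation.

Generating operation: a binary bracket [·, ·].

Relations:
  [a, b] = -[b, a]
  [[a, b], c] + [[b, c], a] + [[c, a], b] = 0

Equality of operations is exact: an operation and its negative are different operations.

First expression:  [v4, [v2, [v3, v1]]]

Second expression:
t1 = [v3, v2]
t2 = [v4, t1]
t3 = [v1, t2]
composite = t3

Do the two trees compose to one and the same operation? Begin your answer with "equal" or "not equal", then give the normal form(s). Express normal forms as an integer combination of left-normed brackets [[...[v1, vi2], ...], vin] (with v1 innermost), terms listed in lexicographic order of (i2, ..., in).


not equal: they reduce to -[[[v1, v3], v2], v4] and [[[v1, v2], v3], v4] - [[[v1, v3], v2], v4] - [[[v1, v4], v2], v3] + [[[v1, v4], v3], v2]


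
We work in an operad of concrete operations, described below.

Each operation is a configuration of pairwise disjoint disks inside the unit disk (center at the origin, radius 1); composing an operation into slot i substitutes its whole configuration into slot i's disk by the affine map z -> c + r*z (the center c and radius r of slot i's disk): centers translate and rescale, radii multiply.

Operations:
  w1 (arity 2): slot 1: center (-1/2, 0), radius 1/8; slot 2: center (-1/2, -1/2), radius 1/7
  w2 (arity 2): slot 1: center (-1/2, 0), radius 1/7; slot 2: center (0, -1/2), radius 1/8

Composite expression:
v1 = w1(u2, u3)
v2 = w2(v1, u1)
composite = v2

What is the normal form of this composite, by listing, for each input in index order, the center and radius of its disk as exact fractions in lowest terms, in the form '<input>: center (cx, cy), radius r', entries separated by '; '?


u1: center (0, -1/2), radius 1/8; u2: center (-4/7, 0), radius 1/56; u3: center (-4/7, -1/14), radius 1/49

Only the slot chain above each u matters under w2; compose those maps.
u2: after 2 affine steps, its disk has center (-4/7, 0), radius 1/56
u3: after 2 affine steps, its disk has center (-4/7, -1/14), radius 1/49
u1: after 1 affine step, its disk has center (0, -1/2), radius 1/8


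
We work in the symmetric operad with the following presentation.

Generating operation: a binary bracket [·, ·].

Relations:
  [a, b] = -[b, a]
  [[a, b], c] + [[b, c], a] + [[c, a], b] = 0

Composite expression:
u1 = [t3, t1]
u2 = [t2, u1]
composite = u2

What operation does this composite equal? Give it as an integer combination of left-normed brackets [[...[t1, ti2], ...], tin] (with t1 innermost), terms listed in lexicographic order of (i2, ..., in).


[[t1, t3], t2]

Expand each bracket as ab - ba; the t1-initial words give the coefficients.
Composite bracket: [t2, [t3, t1]]
Under [a, b] = ab - ba we get 4 signed associative words (2^2 = 4).
Keep just the words that open with t1:
  from t1t3t2, sign +1: term +[[t1, t3], t2]


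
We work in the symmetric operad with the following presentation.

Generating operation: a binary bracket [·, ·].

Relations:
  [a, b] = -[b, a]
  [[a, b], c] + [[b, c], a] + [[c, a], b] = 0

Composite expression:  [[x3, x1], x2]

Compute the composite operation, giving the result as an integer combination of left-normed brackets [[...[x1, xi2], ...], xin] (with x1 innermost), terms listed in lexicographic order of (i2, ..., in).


-[[x1, x3], x2]


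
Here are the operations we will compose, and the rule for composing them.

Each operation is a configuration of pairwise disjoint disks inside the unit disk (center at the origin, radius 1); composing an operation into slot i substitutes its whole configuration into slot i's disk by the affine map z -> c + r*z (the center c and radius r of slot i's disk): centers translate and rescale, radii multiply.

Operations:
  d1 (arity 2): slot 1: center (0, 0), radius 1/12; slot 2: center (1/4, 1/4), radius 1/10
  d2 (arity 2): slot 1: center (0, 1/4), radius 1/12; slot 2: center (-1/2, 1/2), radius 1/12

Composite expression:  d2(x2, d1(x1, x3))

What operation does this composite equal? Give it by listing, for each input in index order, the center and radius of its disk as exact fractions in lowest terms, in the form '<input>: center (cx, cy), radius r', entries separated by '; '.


x1: center (-1/2, 1/2), radius 1/144; x2: center (0, 1/4), radius 1/12; x3: center (-23/48, 25/48), radius 1/120

Each x-disk chains the slot maps above it in d2; radii multiply.
input x2: applying the 1 nested substitution gives center (0, 1/4), radius 1/12
input x1: applying the 2 nested substitutions gives center (-1/2, 1/2), radius 1/144
input x3: applying the 2 nested substitutions gives center (-23/48, 25/48), radius 1/120


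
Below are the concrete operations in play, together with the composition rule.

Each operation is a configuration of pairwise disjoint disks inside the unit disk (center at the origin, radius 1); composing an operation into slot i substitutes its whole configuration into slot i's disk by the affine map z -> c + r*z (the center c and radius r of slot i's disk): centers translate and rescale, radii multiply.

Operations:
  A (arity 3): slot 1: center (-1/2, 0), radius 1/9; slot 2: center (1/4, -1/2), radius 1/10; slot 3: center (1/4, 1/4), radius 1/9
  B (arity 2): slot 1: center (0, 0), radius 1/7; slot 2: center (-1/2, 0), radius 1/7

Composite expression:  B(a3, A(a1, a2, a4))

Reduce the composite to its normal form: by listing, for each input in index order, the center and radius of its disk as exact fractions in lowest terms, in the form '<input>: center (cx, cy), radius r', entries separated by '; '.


Each a-disk chains the slot maps above it in B; radii multiply.
input a3: applying the 1 nested substitution gives center (0, 0), radius 1/7
input a1: applying the 2 nested substitutions gives center (-4/7, 0), radius 1/63
input a2: applying the 2 nested substitutions gives center (-13/28, -1/14), radius 1/70
input a4: applying the 2 nested substitutions gives center (-13/28, 1/28), radius 1/63

a1: center (-4/7, 0), radius 1/63; a2: center (-13/28, -1/14), radius 1/70; a3: center (0, 0), radius 1/7; a4: center (-13/28, 1/28), radius 1/63


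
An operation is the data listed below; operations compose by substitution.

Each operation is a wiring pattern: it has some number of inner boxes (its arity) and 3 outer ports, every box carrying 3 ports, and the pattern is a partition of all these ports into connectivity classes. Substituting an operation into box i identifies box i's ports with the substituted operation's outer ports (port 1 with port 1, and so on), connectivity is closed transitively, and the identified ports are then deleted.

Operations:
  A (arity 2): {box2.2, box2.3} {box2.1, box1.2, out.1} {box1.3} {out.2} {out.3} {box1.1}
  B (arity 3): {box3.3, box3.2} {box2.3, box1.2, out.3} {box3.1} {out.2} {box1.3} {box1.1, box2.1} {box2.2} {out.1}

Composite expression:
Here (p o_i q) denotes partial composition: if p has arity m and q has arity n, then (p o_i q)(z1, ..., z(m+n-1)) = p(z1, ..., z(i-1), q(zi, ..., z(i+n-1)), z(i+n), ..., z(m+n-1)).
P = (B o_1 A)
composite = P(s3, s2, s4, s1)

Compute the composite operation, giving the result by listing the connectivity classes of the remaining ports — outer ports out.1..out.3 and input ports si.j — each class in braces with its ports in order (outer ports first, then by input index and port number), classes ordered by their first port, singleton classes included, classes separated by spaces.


{out.1} {out.2} {out.3, s4.3} {s1.1} {s1.2, s1.3} {s2.1, s3.2, s4.1} {s2.2, s2.3} {s3.1} {s3.3} {s4.2}

Connectivity passes through glued B-boundaries; trace each wire chain.
the subtree at A composes to {out.1, s2.1, s3.2} {out.2} {out.3} {s2.2, s2.3} {s3.1} {s3.3} on (s3, s2); out.j = own outer ports
the subtree at B composes to {out.1} {out.2} {out.3, s4.3} {s1.1} {s1.2, s1.3} {s2.1, s3.2, s4.1} {s2.2, s2.3} {s3.1} {s3.3} {s4.2} on (s3, s2, s4, s1); out.j = own outer ports


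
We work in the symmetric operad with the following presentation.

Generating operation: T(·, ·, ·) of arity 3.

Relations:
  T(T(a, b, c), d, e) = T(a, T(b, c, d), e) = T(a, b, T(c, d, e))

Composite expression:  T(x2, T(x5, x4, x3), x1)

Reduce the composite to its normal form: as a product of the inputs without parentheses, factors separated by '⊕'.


x2 ⊕ x5 ⊕ x4 ⊕ x3 ⊕ x1


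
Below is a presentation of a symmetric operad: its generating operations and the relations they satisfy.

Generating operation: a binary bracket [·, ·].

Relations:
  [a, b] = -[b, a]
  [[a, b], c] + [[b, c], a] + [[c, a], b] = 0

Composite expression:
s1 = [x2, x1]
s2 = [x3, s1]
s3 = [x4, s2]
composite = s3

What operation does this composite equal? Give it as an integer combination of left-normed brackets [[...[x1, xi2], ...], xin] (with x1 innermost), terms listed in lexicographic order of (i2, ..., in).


-[[[x1, x2], x3], x4]

Expand each bracket as ab - ba; the x1-initial words give the coefficients.
Composite bracket: [x4, [x3, [x2, x1]]]
Each bracket splits as ab - ba, giving 8 signed words (2^3 = 8).
Only words starting with x1 matter:
  sign of x1x2x3x4 is -1, so it contributes -[[[x1, x2], x3], x4]


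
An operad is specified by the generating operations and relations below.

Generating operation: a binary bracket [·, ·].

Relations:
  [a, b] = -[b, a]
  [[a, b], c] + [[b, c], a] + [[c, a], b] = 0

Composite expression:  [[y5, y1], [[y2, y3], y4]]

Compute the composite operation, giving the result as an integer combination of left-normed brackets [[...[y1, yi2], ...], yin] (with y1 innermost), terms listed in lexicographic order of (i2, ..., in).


-[[[[y1, y5], y2], y3], y4] + [[[[y1, y5], y3], y2], y4] + [[[[y1, y5], y4], y2], y3] - [[[[y1, y5], y4], y3], y2]

Left-normed coefficients sit on the y1-initial expansion words.
Composite bracket: [[y5, y1], [[y2, y3], y4]]
Each bracket splits as ab - ba, giving 16 signed words (2^4 = 16).
Coefficients come from the y1-initial words:
  word y1y5y2y3y4 has sign -1, contributing -[[[[y1, y5], y2], y3], y4]
  word y1y5y3y2y4 has sign +1, contributing +[[[[y1, y5], y3], y2], y4]
  word y1y5y4y2y3 has sign +1, contributing +[[[[y1, y5], y4], y2], y3]
  word y1y5y4y3y2 has sign -1, contributing -[[[[y1, y5], y4], y3], y2]


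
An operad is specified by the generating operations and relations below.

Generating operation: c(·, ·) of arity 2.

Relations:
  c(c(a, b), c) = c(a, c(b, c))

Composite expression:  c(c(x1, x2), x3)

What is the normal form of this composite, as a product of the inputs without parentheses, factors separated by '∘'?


The c-tree's shape is irrelevant; the x-reading-order decides.
c(x1, x2) flattens to x1 ∘ x2
c(c(x1, x2), x3) flattens to x1 ∘ x2 ∘ x3

x1 ∘ x2 ∘ x3


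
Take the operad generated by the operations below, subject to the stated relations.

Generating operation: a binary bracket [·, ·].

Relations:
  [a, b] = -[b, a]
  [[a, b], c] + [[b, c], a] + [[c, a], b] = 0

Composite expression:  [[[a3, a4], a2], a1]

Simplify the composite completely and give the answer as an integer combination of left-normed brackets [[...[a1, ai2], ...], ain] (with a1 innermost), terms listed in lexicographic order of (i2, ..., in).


In the tensor algebra, words opening a1 carry the a1-anchored form.
Composite bracket: [[[a3, a4], a2], a1]
The bracket unfolds into 8 signed words via [a, b] = ab - ba (2^3 = 8).
Words beginning with a1 determine it all:
  a1a2a3a4 (sign +1) contributes +[[[a1, a2], a3], a4]
  a1a2a4a3 (sign -1) contributes -[[[a1, a2], a4], a3]
  a1a3a4a2 (sign -1) contributes -[[[a1, a3], a4], a2]
  a1a4a3a2 (sign +1) contributes +[[[a1, a4], a3], a2]

[[[a1, a2], a3], a4] - [[[a1, a2], a4], a3] - [[[a1, a3], a4], a2] + [[[a1, a4], a3], a2]


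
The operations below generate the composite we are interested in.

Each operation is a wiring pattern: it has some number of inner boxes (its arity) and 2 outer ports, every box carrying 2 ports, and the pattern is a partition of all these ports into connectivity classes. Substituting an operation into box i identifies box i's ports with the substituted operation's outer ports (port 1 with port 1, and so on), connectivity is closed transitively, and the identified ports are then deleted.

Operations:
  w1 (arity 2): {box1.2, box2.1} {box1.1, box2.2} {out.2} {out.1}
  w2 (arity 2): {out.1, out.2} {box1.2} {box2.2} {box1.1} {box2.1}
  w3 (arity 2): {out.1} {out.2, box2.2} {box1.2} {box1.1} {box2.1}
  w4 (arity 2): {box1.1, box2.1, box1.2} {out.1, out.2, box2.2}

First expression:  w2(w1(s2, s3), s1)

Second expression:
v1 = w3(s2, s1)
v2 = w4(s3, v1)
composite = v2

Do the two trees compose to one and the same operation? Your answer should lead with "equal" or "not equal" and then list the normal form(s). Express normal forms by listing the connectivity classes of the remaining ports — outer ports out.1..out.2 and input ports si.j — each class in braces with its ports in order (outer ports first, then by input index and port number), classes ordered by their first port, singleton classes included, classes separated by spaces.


Reducing the first expression gives {out.1, out.2} {s1.1} {s1.2} {s2.1, s3.2} {s2.2, s3.1}
Reducing the second expression gives {out.1, out.2, s1.2} {s1.1} {s2.1} {s2.2} {s3.1, s3.2}
Distinct normal forms: not equal.

not equal; first: {out.1, out.2} {s1.1} {s1.2} {s2.1, s3.2} {s2.2, s3.1}; second: {out.1, out.2, s1.2} {s1.1} {s2.1} {s2.2} {s3.1, s3.2}


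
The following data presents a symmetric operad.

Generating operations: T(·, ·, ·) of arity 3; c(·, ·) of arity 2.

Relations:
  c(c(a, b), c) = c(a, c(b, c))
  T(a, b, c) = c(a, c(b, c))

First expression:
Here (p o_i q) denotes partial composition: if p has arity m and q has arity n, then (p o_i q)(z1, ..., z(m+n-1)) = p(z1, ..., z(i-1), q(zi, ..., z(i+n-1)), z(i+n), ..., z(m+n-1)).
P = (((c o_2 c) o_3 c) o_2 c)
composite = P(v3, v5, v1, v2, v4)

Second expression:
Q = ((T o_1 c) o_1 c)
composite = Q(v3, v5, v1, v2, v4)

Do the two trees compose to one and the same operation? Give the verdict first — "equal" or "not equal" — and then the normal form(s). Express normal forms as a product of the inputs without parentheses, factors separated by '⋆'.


The first composite normalizes to v3 ⋆ v5 ⋆ v1 ⋆ v2 ⋆ v4
The second composite normalizes to v3 ⋆ v5 ⋆ v1 ⋆ v2 ⋆ v4
Same normal form: equal.

equal: each reduces to v3 ⋆ v5 ⋆ v1 ⋆ v2 ⋆ v4


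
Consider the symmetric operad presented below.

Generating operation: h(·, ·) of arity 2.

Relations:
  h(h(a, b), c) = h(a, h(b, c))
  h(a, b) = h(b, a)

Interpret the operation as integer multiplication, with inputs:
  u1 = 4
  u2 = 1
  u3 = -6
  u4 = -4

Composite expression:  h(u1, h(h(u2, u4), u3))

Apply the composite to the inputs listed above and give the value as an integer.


h(u2, u4) = -4
h(h(u2, u4), u3) = 24
h(u1, h(h(u2, u4), u3)) = 96

96


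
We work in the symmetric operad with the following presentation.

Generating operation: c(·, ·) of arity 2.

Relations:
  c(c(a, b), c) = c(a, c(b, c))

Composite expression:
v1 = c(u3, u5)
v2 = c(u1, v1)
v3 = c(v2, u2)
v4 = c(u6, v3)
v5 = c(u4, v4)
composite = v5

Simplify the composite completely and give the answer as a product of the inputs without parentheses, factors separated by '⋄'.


u4 ⋄ u6 ⋄ u1 ⋄ u3 ⋄ u5 ⋄ u2

The c-tree's shape is irrelevant; the u-reading-order decides.
c(u3, u5) collapses to u3 ⋄ u5
c(u1, c(u3, u5)) collapses to u1 ⋄ u3 ⋄ u5
c(c(u1, c(u3, u5)), u2) collapses to u1 ⋄ u3 ⋄ u5 ⋄ u2
c(u6, c(c(u1, c(u3, u5)), u2)) collapses to u6 ⋄ u1 ⋄ u3 ⋄ u5 ⋄ u2
c(u4, c(u6, c(c(u1, c(u3, u5)), u2))) collapses to u4 ⋄ u6 ⋄ u1 ⋄ u3 ⋄ u5 ⋄ u2


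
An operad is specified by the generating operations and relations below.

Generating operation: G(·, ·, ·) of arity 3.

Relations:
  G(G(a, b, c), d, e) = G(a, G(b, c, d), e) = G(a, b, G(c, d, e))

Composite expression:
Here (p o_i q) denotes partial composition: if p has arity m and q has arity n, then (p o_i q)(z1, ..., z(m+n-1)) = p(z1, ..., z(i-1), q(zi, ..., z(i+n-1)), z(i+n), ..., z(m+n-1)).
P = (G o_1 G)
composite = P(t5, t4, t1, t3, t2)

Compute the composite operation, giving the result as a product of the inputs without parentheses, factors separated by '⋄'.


The G-tree's shape is irrelevant; the t-reading-order decides.
G(t5, t4, t1) unparenthesizes to t5 ⋄ t4 ⋄ t1
G(G(t5, t4, t1), t3, t2) unparenthesizes to t5 ⋄ t4 ⋄ t1 ⋄ t3 ⋄ t2

t5 ⋄ t4 ⋄ t1 ⋄ t3 ⋄ t2


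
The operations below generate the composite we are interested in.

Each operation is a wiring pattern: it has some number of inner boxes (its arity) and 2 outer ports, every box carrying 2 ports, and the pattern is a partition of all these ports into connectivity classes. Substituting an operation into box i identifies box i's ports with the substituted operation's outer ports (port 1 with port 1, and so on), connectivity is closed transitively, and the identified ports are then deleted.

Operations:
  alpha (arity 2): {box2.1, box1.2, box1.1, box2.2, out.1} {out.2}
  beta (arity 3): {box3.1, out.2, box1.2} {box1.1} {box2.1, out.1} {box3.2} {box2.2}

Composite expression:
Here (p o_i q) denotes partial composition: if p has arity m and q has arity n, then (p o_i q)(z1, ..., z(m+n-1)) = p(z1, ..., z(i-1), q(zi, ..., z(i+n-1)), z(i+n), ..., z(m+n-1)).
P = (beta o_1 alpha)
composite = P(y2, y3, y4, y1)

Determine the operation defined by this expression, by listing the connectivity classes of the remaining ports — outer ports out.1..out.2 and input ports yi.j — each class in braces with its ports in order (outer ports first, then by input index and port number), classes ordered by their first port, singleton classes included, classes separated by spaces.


{out.1, y4.1} {out.2, y1.1} {y1.2} {y2.1, y2.2, y3.1, y3.2} {y4.2}

Treat the ports identified at beta as solder joints: merge, then drop.
composing alpha on (y2, y3), with out.j its own outer ports: {out.1, y2.1, y2.2, y3.1, y3.2} {out.2}
composing beta on (y2, y3, y4, y1), with out.j its own outer ports: {out.1, y4.1} {out.2, y1.1} {y1.2} {y2.1, y2.2, y3.1, y3.2} {y4.2}


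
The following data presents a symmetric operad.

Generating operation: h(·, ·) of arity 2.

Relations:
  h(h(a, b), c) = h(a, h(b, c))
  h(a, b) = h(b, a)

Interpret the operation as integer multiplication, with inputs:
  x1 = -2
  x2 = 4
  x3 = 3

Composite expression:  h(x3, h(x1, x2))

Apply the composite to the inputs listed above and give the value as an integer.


-24

h(x1, x2) = -8
h(x3, h(x1, x2)) = -24


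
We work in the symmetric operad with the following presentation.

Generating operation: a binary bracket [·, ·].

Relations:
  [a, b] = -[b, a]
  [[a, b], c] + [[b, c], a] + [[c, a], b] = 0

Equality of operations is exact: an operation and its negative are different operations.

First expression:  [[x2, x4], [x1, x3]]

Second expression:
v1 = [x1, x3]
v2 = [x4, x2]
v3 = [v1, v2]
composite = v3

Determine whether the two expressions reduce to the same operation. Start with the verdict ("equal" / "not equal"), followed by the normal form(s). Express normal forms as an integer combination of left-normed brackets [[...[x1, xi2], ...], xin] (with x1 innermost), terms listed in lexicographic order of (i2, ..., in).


equal; both compose to -[[[x1, x3], x2], x4] + [[[x1, x3], x4], x2]

The first expression, normalized: -[[[x1, x3], x2], x4] + [[[x1, x3], x4], x2]
The second expression, normalized: -[[[x1, x3], x2], x4] + [[[x1, x3], x4], x2]
The normal forms match — equal.


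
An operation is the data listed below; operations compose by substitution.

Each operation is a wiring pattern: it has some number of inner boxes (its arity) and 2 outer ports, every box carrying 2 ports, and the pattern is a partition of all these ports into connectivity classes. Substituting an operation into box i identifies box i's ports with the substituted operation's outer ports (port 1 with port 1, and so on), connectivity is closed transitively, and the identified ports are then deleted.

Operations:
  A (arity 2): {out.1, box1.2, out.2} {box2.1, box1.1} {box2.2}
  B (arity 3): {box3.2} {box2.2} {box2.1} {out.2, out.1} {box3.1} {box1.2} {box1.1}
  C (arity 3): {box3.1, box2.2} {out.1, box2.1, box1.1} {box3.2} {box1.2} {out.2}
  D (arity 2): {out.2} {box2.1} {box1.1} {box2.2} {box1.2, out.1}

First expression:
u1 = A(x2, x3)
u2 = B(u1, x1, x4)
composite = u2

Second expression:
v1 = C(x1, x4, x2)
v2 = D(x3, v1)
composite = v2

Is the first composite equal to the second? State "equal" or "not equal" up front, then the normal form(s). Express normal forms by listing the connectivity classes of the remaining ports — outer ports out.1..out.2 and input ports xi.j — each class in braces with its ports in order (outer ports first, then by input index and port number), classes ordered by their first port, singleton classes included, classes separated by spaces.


not equal; the first gives {out.1, out.2} {x1.1} {x1.2} {x2.1, x3.1} {x2.2} {x3.2} {x4.1} {x4.2} and the second {out.1, x3.2} {out.2} {x1.1, x4.1} {x1.2} {x2.1, x4.2} {x2.2} {x3.1}

Normal form of the first expression: {out.1, out.2} {x1.1} {x1.2} {x2.1, x3.1} {x2.2} {x3.2} {x4.1} {x4.2}
Normal form of the second expression: {out.1, x3.2} {out.2} {x1.1, x4.1} {x1.2} {x2.1, x4.2} {x2.2} {x3.1}
Distinct normal forms: not equal.


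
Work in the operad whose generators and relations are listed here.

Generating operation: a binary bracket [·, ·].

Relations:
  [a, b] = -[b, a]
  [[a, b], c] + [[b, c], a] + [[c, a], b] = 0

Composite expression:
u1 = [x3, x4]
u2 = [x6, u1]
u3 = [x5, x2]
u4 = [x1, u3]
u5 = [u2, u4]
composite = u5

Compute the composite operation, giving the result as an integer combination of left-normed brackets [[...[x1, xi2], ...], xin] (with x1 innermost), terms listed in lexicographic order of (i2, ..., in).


-[[[[[x1, x2], x5], x3], x4], x6] + [[[[[x1, x2], x5], x4], x3], x6] + [[[[[x1, x2], x5], x6], x3], x4] - [[[[[x1, x2], x5], x6], x4], x3] + [[[[[x1, x5], x2], x3], x4], x6] - [[[[[x1, x5], x2], x4], x3], x6] - [[[[[x1, x5], x2], x6], x3], x4] + [[[[[x1, x5], x2], x6], x4], x3]

Expand each bracket as ab - ba; the x1-initial words give the coefficients.
Composite bracket: [[x6, [x3, x4]], [x1, [x5, x2]]]
Applying ab - ba throughout gives 32 signed words (2^5 = 32).
Coefficients come from the x1-initial words:
  x1x2x5x3x4x6 appears with sign -1, giving the term -[[[[[x1, x2], x5], x3], x4], x6]
  x1x2x5x4x3x6 appears with sign +1, giving the term +[[[[[x1, x2], x5], x4], x3], x6]
  x1x2x5x6x3x4 appears with sign +1, giving the term +[[[[[x1, x2], x5], x6], x3], x4]
  x1x2x5x6x4x3 appears with sign -1, giving the term -[[[[[x1, x2], x5], x6], x4], x3]
  x1x5x2x3x4x6 appears with sign +1, giving the term +[[[[[x1, x5], x2], x3], x4], x6]
  x1x5x2x4x3x6 appears with sign -1, giving the term -[[[[[x1, x5], x2], x4], x3], x6]
  x1x5x2x6x3x4 appears with sign -1, giving the term -[[[[[x1, x5], x2], x6], x3], x4]
  x1x5x2x6x4x3 appears with sign +1, giving the term +[[[[[x1, x5], x2], x6], x4], x3]


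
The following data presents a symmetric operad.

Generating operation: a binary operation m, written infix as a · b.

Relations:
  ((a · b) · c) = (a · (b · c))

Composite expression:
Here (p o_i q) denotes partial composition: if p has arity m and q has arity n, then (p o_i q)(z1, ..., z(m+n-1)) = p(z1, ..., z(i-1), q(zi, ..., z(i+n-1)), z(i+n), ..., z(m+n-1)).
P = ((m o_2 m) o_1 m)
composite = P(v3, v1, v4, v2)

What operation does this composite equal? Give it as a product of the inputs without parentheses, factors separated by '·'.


v3 · v1 · v4 · v2

The m-tree's shape is irrelevant; the v-reading-order decides.
(v3 · v1) flattens to v3 · v1
(v4 · v2) flattens to v4 · v2
((v3 · v1) · (v4 · v2)) flattens to v3 · v1 · v4 · v2


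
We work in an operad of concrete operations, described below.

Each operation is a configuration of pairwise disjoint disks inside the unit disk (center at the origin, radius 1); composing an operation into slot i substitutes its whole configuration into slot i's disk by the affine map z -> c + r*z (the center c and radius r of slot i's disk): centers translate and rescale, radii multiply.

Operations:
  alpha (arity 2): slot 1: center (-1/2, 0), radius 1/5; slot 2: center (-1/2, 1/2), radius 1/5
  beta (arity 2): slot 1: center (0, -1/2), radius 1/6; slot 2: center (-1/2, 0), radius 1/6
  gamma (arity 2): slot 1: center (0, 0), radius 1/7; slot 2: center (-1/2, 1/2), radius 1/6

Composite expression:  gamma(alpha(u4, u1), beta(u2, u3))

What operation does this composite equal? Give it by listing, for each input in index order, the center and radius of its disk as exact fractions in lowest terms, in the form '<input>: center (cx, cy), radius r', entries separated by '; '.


u1: center (-1/14, 1/14), radius 1/35; u2: center (-1/2, 5/12), radius 1/36; u3: center (-7/12, 1/2), radius 1/36; u4: center (-1/14, 0), radius 1/35

Nesting under gamma composes maps z -> c + r*z down each u-path.
for u4, the 2-step affine chain lands on center (-1/14, 0), radius 1/35
for u1, the 2-step affine chain lands on center (-1/14, 1/14), radius 1/35
for u2, the 2-step affine chain lands on center (-1/2, 5/12), radius 1/36
for u3, the 2-step affine chain lands on center (-7/12, 1/2), radius 1/36


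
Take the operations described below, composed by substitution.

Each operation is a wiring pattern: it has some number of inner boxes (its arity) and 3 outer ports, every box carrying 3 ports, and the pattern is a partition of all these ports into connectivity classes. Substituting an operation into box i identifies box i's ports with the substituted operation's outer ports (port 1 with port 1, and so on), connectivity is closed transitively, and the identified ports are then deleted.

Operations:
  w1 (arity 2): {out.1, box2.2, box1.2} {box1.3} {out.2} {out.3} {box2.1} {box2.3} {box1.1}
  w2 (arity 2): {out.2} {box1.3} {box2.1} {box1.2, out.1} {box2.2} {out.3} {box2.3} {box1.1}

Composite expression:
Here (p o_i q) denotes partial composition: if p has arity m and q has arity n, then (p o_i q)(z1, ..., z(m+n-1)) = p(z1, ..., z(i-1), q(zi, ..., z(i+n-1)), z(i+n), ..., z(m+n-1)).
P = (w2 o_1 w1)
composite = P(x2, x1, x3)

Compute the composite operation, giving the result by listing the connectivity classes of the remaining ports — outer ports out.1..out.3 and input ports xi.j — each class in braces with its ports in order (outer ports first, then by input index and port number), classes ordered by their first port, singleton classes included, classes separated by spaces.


{out.1} {out.2} {out.3} {x1.1} {x1.2, x2.2} {x1.3} {x2.1} {x2.3} {x3.1} {x3.2} {x3.3}

Two ports join when wires chain via w2-identified ports.
composing w1 on (x2, x1), with out.j its own outer ports: {out.1, x1.2, x2.2} {out.2} {out.3} {x1.1} {x1.3} {x2.1} {x2.3}
composing w2 on (x2, x1, x3), with out.j its own outer ports: {out.1} {out.2} {out.3} {x1.1} {x1.2, x2.2} {x1.3} {x2.1} {x2.3} {x3.1} {x3.2} {x3.3}


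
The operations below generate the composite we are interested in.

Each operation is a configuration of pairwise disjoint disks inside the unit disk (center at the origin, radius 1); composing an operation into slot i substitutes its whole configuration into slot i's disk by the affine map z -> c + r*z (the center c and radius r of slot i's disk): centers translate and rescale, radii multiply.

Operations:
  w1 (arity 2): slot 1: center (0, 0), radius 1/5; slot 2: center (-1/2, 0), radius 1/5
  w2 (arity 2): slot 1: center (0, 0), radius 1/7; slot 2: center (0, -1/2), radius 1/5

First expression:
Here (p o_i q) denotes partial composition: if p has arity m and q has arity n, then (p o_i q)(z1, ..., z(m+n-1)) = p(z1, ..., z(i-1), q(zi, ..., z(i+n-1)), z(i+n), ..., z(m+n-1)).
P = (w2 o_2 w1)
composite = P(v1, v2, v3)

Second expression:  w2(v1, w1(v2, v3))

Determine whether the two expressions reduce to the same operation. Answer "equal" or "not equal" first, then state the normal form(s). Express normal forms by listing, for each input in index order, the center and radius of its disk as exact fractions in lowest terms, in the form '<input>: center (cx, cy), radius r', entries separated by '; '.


equal: each reduces to v1: center (0, 0), radius 1/7; v2: center (0, -1/2), radius 1/25; v3: center (-1/10, -1/2), radius 1/25

In normal form, the first expression is v1: center (0, 0), radius 1/7; v2: center (0, -1/2), radius 1/25; v3: center (-1/10, -1/2), radius 1/25
In normal form, the second expression is v1: center (0, 0), radius 1/7; v2: center (0, -1/2), radius 1/25; v3: center (-1/10, -1/2), radius 1/25
One common form — equal.


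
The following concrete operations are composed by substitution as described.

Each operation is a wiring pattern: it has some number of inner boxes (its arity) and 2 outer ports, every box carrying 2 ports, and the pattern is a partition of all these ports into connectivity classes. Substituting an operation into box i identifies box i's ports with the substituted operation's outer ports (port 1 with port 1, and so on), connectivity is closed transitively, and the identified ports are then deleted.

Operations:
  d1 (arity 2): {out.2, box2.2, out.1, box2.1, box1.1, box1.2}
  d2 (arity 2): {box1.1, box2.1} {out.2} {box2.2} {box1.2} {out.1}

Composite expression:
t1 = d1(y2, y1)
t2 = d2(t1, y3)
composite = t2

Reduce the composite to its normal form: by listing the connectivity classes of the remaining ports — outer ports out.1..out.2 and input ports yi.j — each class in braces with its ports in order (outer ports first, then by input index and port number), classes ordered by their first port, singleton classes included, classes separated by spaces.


Substituting into d2 glues patterns; closure does the rest.
stage d1: inputs (y2, y1), connectivity {out.1, out.2, y1.1, y1.2, y2.1, y2.2}, out.j its boundary
stage d2: inputs (y2, y1, y3), connectivity {out.1} {out.2} {y1.1, y1.2, y2.1, y2.2, y3.1} {y3.2}, out.j its boundary

{out.1} {out.2} {y1.1, y1.2, y2.1, y2.2, y3.1} {y3.2}
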